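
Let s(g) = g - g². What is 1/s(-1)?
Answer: -½ ≈ -0.50000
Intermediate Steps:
1/s(-1) = 1/(-(1 - 1*(-1))) = 1/(-(1 + 1)) = 1/(-1*2) = 1/(-2) = -½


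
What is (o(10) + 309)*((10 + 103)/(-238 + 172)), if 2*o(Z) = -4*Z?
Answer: -32657/66 ≈ -494.80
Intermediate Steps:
o(Z) = -2*Z (o(Z) = (-4*Z)/2 = -2*Z)
(o(10) + 309)*((10 + 103)/(-238 + 172)) = (-2*10 + 309)*((10 + 103)/(-238 + 172)) = (-20 + 309)*(113/(-66)) = 289*(113*(-1/66)) = 289*(-113/66) = -32657/66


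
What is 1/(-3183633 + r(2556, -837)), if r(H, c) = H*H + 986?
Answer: 1/3350489 ≈ 2.9846e-7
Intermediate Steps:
r(H, c) = 986 + H**2 (r(H, c) = H**2 + 986 = 986 + H**2)
1/(-3183633 + r(2556, -837)) = 1/(-3183633 + (986 + 2556**2)) = 1/(-3183633 + (986 + 6533136)) = 1/(-3183633 + 6534122) = 1/3350489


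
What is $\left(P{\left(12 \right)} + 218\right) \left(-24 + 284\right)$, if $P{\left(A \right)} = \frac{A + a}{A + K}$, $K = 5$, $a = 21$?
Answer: $\frac{972140}{17} \approx 57185.0$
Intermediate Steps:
$P{\left(A \right)} = \frac{21 + A}{5 + A}$ ($P{\left(A \right)} = \frac{A + 21}{A + 5} = \frac{21 + A}{5 + A}$)
$\left(P{\left(12 \right)} + 218\right) \left(-24 + 284\right) = \left(\frac{21 + 12}{5 + 12} + 218\right) \left(-24 + 284\right) = \left(\frac{1}{17} \cdot 33 + 218\right) 260 = \left(\frac{33}{17} + 218\right) 260 = \frac{3739}{17} \cdot 260 = \frac{972140}{17}$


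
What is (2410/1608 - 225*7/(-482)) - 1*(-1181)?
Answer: 229758839/193764 ≈ 1185.8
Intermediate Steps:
(2410/1608 - 225*7/(-482)) - 1*(-1181) = (2410*(1/1608) - 1575*(-1/482)) + 1181 = (1205/804 + 1575/482) + 1181 = 923555/193764 + 1181 = 229758839/193764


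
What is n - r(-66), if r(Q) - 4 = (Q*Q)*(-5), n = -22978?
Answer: -1202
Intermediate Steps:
r(Q) = 4 - 5*Q² (r(Q) = 4 + (Q*Q)*(-5) = 4 + Q²*(-5) = 4 - 5*Q²)
n - r(-66) = -22978 - (4 - 5*(-66)²) = -22978 - (4 - 5*4356) = -22978 - (4 - 21780) = -22978 - 1*(-21776) = -22978 + 21776 = -1202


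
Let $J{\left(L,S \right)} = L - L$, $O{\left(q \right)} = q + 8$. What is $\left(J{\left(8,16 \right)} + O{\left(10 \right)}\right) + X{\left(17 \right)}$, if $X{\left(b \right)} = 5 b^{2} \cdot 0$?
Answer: $18$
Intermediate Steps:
$O{\left(q \right)} = 8 + q$
$J{\left(L,S \right)} = 0$
$X{\left(b \right)} = 0$
$\left(J{\left(8,16 \right)} + O{\left(10 \right)}\right) + X{\left(17 \right)} = \left(0 + \left(8 + 10\right)\right) + 0 = \left(0 + 18\right) + 0 = 18 + 0 = 18$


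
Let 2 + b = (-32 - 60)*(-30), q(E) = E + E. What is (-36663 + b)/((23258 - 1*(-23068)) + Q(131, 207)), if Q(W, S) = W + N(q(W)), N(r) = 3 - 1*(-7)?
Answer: -33905/46467 ≈ -0.72966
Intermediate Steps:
q(E) = 2*E
N(r) = 10 (N(r) = 3 + 7 = 10)
Q(W, S) = 10 + W (Q(W, S) = W + 10 = 10 + W)
b = 2758 (b = -2 + (-32 - 60)*(-30) = -2 - 92*(-30) = -2 + 2760 = 2758)
(-36663 + b)/((23258 - 1*(-23068)) + Q(131, 207)) = (-36663 + 2758)/((23258 - 1*(-23068)) + (10 + 131)) = -33905/((23258 + 23068) + 141) = -33905/(46326 + 141) = -33905/46467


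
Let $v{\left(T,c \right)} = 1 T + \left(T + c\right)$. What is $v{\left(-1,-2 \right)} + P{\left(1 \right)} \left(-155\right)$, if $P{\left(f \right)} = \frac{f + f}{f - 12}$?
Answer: $\frac{266}{11} \approx 24.182$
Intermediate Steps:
$P{\left(f \right)} = \frac{2 f}{-12 + f}$
$v{\left(T,c \right)} = c + 2 T$ ($v{\left(T,c \right)} = T + \left(T + c\right) = c + 2 T$)
$v{\left(-1,-2 \right)} + P{\left(1 \right)} \left(-155\right) = \left(-2 + 2 \left(-1\right)\right) + 2 \cdot 1 \frac{1}{-12 + 1} \left(-155\right) = \left(-2 - 2\right) + 2 \cdot 1 \frac{1}{-11} \left(-155\right) = -4 + 2 \cdot 1 \left(- \frac{1}{11}\right) \left(-155\right) = -4 - - \frac{310}{11} = -4 + \frac{310}{11} = \frac{266}{11}$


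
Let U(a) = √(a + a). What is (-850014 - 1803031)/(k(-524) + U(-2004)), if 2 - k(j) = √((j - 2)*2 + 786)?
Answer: 2653045*I/(-√266 - 2*I + 2*√1002) ≈ -2397.8 + 56347.0*I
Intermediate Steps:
U(a) = √2*√a (U(a) = √(2*a) = √2*√a)
k(j) = 2 - √(782 + 2*j) (k(j) = 2 - √((j - 2)*2 + 786) = 2 - √((-2 + j)*2 + 786) = 2 - √((-4 + 2*j) + 786) = 2 - √(782 + 2*j))
(-850014 - 1803031)/(k(-524) + U(-2004)) = (-850014 - 1803031)/((2 - √(782 + 2*(-524))) + √2*√(-2004)) = -2653045/((2 - √(782 - 1048)) + √2*(2*I*√501)) = -2653045/((2 - √(-266)) + 2*I*√1002) = -2653045/((2 - I*√266) + 2*I*√1002) = -2653045/(2 - I*√266 + 2*I*√1002)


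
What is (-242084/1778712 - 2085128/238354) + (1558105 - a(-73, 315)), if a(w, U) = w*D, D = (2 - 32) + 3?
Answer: 82467457413611195/52995390006 ≈ 1.5561e+6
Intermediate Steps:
D = -27 (D = -30 + 3 = -27)
a(w, U) = -27*w (a(w, U) = w*(-27) = -27*w)
(-242084/1778712 - 2085128/238354) + (1558105 - a(-73, 315)) = (-242084/1778712 - 2085128/238354) + (1558105 - (-27)*(-73)) = (-242084*1/1778712 - 2085128*1/238354) + (1558105 - 1*1971) = (-60521/444678 - 1042564/119177) + (1558105 - 1971) = -470817985609/52995390006 + 1556134 = 82467457413611195/52995390006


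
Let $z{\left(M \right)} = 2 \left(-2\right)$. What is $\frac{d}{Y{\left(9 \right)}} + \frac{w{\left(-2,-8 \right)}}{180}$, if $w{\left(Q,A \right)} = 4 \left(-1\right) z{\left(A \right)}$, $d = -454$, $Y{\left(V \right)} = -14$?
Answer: $\frac{10243}{315} \approx 32.517$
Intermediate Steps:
$z{\left(M \right)} = -4$
$w{\left(Q,A \right)} = 16$ ($w{\left(Q,A \right)} = 4 \left(-1\right) \left(-4\right) = \left(-4\right) \left(-4\right) = 16$)
$\frac{d}{Y{\left(9 \right)}} + \frac{w{\left(-2,-8 \right)}}{180} = - \frac{454}{-14} + \frac{16}{180} = \left(-454\right) \left(- \frac{1}{14}\right) + 16 \cdot \frac{1}{180} = \frac{227}{7} + \frac{4}{45} = \frac{10243}{315}$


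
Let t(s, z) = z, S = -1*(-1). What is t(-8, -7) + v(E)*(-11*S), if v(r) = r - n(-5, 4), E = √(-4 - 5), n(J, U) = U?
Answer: 37 - 33*I ≈ 37.0 - 33.0*I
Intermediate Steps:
S = 1
E = 3*I (E = √(-9) = 3*I ≈ 3.0*I)
v(r) = -4 + r (v(r) = r - 1*4 = r - 4 = -4 + r)
t(-8, -7) + v(E)*(-11*S) = -7 + (-4 + 3*I)*(-11*1) = -7 + (-4 + 3*I)*(-11) = -7 + (44 - 33*I) = 37 - 33*I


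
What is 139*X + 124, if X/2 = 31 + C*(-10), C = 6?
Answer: -7938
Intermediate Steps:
X = -58 (X = 2*(31 + 6*(-10)) = 2*(31 - 60) = 2*(-29) = -58)
139*X + 124 = 139*(-58) + 124 = -8062 + 124 = -7938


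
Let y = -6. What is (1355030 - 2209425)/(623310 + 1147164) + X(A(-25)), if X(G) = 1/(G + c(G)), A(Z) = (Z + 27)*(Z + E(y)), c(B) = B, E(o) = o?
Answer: -53857727/109769388 ≈ -0.49064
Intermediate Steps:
A(Z) = (-6 + Z)*(27 + Z) (A(Z) = (Z + 27)*(Z - 6) = (27 + Z)*(-6 + Z) = (-6 + Z)*(27 + Z))
X(G) = 1/(2*G) (X(G) = 1/(G + G) = 1/(2*G))
(1355030 - 2209425)/(623310 + 1147164) + X(A(-25)) = (1355030 - 2209425)/(623310 + 1147164) + 1/(2*(-162 + (-25)² + 21*(-25))) = -854395/1770474 + 1/(2*(-162 + 625 - 525)) = -854395*1/1770474 + (½)/(-62) = -854395/1770474 + (½)*(-1/62) = -854395/1770474 - 1/124 = -53857727/109769388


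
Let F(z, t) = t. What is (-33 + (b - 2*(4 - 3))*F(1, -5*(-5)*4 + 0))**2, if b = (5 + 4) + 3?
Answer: 935089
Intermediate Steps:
b = 12 (b = 9 + 3 = 12)
(-33 + (b - 2*(4 - 3))*F(1, -5*(-5)*4 + 0))**2 = (-33 + (12 - 2*(4 - 3))*(-5*(-5)*4 + 0))**2 = (-33 + (12 - 2*1)*(25*4 + 0))**2 = (-33 + (12 - 2)*(100 + 0))**2 = (-33 + 10*100)**2 = (-33 + 1000)**2 = 967**2 = 935089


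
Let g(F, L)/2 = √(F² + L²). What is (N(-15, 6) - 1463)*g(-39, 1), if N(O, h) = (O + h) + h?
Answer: -2932*√1522 ≈ -1.1439e+5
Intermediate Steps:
N(O, h) = O + 2*h
g(F, L) = 2*√(F² + L²)
(N(-15, 6) - 1463)*g(-39, 1) = ((-15 + 2*6) - 1463)*(2*√((-39)² + 1²)) = ((-15 + 12) - 1463)*(2*√(1521 + 1)) = (-3 - 1463)*(2*√1522) = -2932*√1522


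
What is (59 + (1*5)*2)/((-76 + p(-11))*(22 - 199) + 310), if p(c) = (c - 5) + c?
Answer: 69/18541 ≈ 0.0037215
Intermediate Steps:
p(c) = -5 + 2*c (p(c) = (-5 + c) + c = -5 + 2*c)
(59 + (1*5)*2)/((-76 + p(-11))*(22 - 199) + 310) = (59 + (1*5)*2)/((-76 + (-5 + 2*(-11)))*(22 - 199) + 310) = (59 + 5*2)/((-76 + (-5 - 22))*(-177) + 310) = (59 + 10)/((-76 - 27)*(-177) + 310) = 69/(-103*(-177) + 310) = 69/(18231 + 310) = 69/18541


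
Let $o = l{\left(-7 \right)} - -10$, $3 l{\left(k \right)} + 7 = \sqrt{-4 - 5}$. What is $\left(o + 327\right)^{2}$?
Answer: $\frac{1008007}{9} + \frac{2008 i}{3} \approx 1.12 \cdot 10^{5} + 669.33 i$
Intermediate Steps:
$l{\left(k \right)} = - \frac{7}{3} + i$ ($l{\left(k \right)} = - \frac{7}{3} + \frac{\sqrt{-4 - 5}}{3} = - \frac{7}{3} + \frac{\sqrt{-9}}{3} = - \frac{7}{3} + \frac{3 i}{3} = - \frac{7}{3} + i$)
$o = \frac{23}{3} + i$ ($o = \left(- \frac{7}{3} + i\right) - -10 = \left(- \frac{7}{3} + i\right) + 10 = \frac{23}{3} + i \approx 7.6667 + 1.0 i$)
$\left(o + 327\right)^{2} = \left(\left(\frac{23}{3} + i\right) + 327\right)^{2} = \left(\frac{1004}{3} + i\right)^{2}$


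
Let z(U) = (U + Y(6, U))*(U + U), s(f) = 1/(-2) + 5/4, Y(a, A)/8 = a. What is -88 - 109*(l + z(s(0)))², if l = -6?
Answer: -31437853/64 ≈ -4.9122e+5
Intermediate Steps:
Y(a, A) = 8*a
s(f) = ¾ (s(f) = 1*(-½) + 5*(¼) = -½ + 5/4 = ¾)
z(U) = 2*U*(48 + U) (z(U) = (U + 8*6)*(U + U) = (U + 48)*(2*U) = (48 + U)*(2*U) = 2*U*(48 + U))
-88 - 109*(l + z(s(0)))² = -88 - 109*(-6 + 2*(¾)*(48 + ¾))² = -88 - 109*(-6 + 2*(¾)*(195/4))² = -88 - 109*(-6 + 585/8)² = -88 - 109*(537/8)² = -88 - 109*288369/64 = -88 - 31432221/64 = -31437853/64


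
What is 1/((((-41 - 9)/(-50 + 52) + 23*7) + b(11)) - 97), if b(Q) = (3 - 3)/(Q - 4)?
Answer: 1/39 ≈ 0.025641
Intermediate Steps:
b(Q) = 0 (b(Q) = 0/(-4 + Q) = 0)
1/((((-41 - 9)/(-50 + 52) + 23*7) + b(11)) - 97) = 1/((((-41 - 9)/(-50 + 52) + 23*7) + 0) - 97) = 1/(((-50/2 + 161) + 0) - 97) = 1/(((-50*½ + 161) + 0) - 97) = 1/(((-25 + 161) + 0) - 97) = 1/((136 + 0) - 97) = 1/(136 - 97) = 1/39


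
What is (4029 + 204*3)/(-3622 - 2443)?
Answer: -4641/6065 ≈ -0.76521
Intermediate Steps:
(4029 + 204*3)/(-3622 - 2443) = (4029 + 612)/(-6065) = 4641*(-1/6065) = -4641/6065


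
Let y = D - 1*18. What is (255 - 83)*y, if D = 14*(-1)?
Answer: -5504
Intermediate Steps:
D = -14
y = -32 (y = -14 - 1*18 = -14 - 18 = -32)
(255 - 83)*y = (255 - 83)*(-32) = 172*(-32) = -5504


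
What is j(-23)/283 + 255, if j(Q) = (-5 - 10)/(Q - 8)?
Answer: 2237130/8773 ≈ 255.00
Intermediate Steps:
j(Q) = -15/(-8 + Q)
j(-23)/283 + 255 = (-15/(-8 - 23))/283 + 255 = (-15/(-31))/283 + 255 = (-15*(-1/31))/283 + 255 = (1/283)*(15/31) + 255 = 15/8773 + 255 = 2237130/8773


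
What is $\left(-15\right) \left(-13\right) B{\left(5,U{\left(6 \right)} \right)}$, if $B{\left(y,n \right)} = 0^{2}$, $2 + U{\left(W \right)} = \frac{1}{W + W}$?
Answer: $0$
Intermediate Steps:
$U{\left(W \right)} = -2 + \frac{1}{2 W}$ ($U{\left(W \right)} = -2 + \frac{1}{W + W} = -2 + \frac{1}{2 W}$)
$B{\left(y,n \right)} = 0$
$\left(-15\right) \left(-13\right) B{\left(5,U{\left(6 \right)} \right)} = \left(-15\right) \left(-13\right) 0 = 195 \cdot 0 = 0$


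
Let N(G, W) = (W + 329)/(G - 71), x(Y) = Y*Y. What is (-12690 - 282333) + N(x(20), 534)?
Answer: -97061704/329 ≈ -2.9502e+5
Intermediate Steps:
x(Y) = Y²
N(G, W) = (329 + W)/(-71 + G)
(-12690 - 282333) + N(x(20), 534) = (-12690 - 282333) + (329 + 534)/(-71 + 20²) = -295023 + 863/(-71 + 400) = -295023 + 863/329 = -97061704/329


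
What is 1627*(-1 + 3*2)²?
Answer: 40675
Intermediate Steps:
1627*(-1 + 3*2)² = 1627*(-1 + 6)² = 1627*5² = 1627*25 = 40675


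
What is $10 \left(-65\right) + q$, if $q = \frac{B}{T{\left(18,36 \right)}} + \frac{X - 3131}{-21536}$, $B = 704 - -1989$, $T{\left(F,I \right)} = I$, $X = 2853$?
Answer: $- \frac{55741993}{96912} \approx -575.18$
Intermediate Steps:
$B = 2693$ ($B = 704 + 1989 = 2693$)
$q = \frac{7250807}{96912}$ ($q = \frac{2693}{36} + \frac{2853 - 3131}{-21536} = 2693 \cdot \frac{1}{36} - - \frac{139}{10768} = \frac{2693}{36} + \frac{139}{10768} = \frac{7250807}{96912} \approx 74.818$)
$10 \left(-65\right) + q = 10 \left(-65\right) + \frac{7250807}{96912} = -650 + \frac{7250807}{96912} = - \frac{55741993}{96912}$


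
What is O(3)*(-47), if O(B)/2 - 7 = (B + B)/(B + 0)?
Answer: -846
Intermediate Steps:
O(B) = 18 (O(B) = 14 + 2*((B + B)/(B + 0)) = 14 + 2*((2*B)/B) = 14 + 2*2 = 14 + 4 = 18)
O(3)*(-47) = 18*(-47) = -846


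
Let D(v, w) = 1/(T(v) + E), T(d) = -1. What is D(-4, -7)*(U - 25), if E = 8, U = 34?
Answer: 9/7 ≈ 1.2857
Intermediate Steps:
D(v, w) = ⅐ (D(v, w) = 1/(-1 + 8) = 1/7 = ⅐)
D(-4, -7)*(U - 25) = (34 - 25)/7 = (⅐)*9 = 9/7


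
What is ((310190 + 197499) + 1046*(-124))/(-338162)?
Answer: -377985/338162 ≈ -1.1178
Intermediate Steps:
((310190 + 197499) + 1046*(-124))/(-338162) = (507689 - 129704)*(-1/338162) = 377985*(-1/338162) = -377985/338162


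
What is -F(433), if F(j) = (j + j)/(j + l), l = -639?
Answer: 433/103 ≈ 4.2039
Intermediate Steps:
F(j) = 2*j/(-639 + j) (F(j) = (j + j)/(j - 639) = (2*j)/(-639 + j) = 2*j/(-639 + j))
-F(433) = -2*433/(-639 + 433) = -2*433/(-206) = -2*433*(-1)/206 = -1*(-433/103) = 433/103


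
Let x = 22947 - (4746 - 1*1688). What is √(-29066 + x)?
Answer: I*√9177 ≈ 95.797*I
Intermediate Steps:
x = 19889 (x = 22947 - (4746 - 1688) = 22947 - 1*3058 = 22947 - 3058 = 19889)
√(-29066 + x) = √(-29066 + 19889) = √(-9177) = I*√9177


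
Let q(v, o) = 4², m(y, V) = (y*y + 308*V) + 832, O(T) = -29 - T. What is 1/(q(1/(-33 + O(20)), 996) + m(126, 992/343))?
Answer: 49/863124 ≈ 5.6771e-5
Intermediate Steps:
m(y, V) = 832 + y² + 308*V (m(y, V) = (y² + 308*V) + 832 = 832 + y² + 308*V)
q(v, o) = 16
1/(q(1/(-33 + O(20)), 996) + m(126, 992/343)) = 1/(16 + (832 + 126² + 308*(992/343))) = 1/(16 + (832 + 15876 + 308*(992*(1/343)))) = 1/(16 + (832 + 15876 + 308*(992/343))) = 1/(16 + (832 + 15876 + 43648/49)) = 1/(16 + 862340/49) = 1/(863124/49) = 49/863124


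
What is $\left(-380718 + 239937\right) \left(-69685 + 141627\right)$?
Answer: $-10128066702$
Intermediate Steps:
$\left(-380718 + 239937\right) \left(-69685 + 141627\right) = \left(-140781\right) 71942 = -10128066702$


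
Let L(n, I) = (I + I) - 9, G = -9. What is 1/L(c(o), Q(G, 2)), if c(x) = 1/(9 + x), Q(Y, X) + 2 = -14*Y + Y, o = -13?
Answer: 1/221 ≈ 0.0045249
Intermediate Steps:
Q(Y, X) = -2 - 13*Y (Q(Y, X) = -2 + (-14*Y + Y) = -2 - 13*Y)
L(n, I) = -9 + 2*I (L(n, I) = 2*I - 9 = -9 + 2*I)
1/L(c(o), Q(G, 2)) = 1/(-9 + 2*(-2 - 13*(-9))) = 1/(-9 + 2*(-2 + 117)) = 1/(-9 + 2*115) = 1/(-9 + 230) = 1/221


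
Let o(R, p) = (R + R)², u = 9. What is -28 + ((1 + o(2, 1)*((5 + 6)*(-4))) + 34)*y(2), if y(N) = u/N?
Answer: -6077/2 ≈ -3038.5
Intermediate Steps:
o(R, p) = 4*R² (o(R, p) = (2*R)² = 4*R²)
y(N) = 9/N
-28 + ((1 + o(2, 1)*((5 + 6)*(-4))) + 34)*y(2) = -28 + ((1 + (4*2²)*((5 + 6)*(-4))) + 34)*(9/2) = -28 + ((1 + (4*4)*(11*(-4))) + 34)*(9*(½)) = -28 + ((1 + 16*(-44)) + 34)*(9/2) = -28 + ((1 - 704) + 34)*(9/2) = -28 + (-703 + 34)*(9/2) = -28 - 669*9/2 = -28 - 6021/2 = -6077/2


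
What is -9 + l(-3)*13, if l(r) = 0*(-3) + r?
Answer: -48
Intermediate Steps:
l(r) = r (l(r) = 0 + r = r)
-9 + l(-3)*13 = -9 - 3*13 = -9 - 39 = -48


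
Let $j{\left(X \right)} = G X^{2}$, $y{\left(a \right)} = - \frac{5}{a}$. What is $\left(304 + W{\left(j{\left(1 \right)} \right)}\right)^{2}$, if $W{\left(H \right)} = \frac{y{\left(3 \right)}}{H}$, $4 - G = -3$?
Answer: $\frac{40691641}{441} \approx 92271.0$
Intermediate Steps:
$G = 7$ ($G = 4 - -3 = 4 + 3 = 7$)
$j{\left(X \right)} = 7 X^{2}$
$W{\left(H \right)} = - \frac{5}{3 H}$ ($W{\left(H \right)} = \frac{\left(-5\right) \frac{1}{3}}{H} = - \frac{5}{3 H}$)
$\left(304 + W{\left(j{\left(1 \right)} \right)}\right)^{2} = \left(304 - \frac{5}{3 \cdot 7 \cdot 1^{2}}\right)^{2} = \left(304 - \frac{5}{3 \cdot 7 \cdot 1}\right)^{2} = \left(304 - \frac{5}{3 \cdot 7}\right)^{2} = \left(304 - \frac{5}{21}\right)^{2} = \left(\frac{6379}{21}\right)^{2} = \frac{40691641}{441}$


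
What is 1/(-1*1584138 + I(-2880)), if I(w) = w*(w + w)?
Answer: 1/15004662 ≈ 6.6646e-8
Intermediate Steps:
I(w) = 2*w² (I(w) = w*(2*w) = 2*w²)
1/(-1*1584138 + I(-2880)) = 1/(-1*1584138 + 2*(-2880)²) = 1/(-1584138 + 2*8294400) = 1/(-1584138 + 16588800) = 1/15004662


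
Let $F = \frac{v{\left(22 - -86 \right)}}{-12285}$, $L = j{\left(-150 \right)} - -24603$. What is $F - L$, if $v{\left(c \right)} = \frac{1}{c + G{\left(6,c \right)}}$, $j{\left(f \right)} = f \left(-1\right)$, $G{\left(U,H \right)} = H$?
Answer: $- \frac{65683570681}{2653560} \approx -24753.0$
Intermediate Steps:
$j{\left(f \right)} = - f$
$v{\left(c \right)} = \frac{1}{2 c}$ ($v{\left(c \right)} = \frac{1}{c + c} = \frac{1}{2 c}$)
$L = 24753$ ($L = \left(-1\right) \left(-150\right) - -24603 = 150 + 24603 = 24753$)
$F = - \frac{1}{2653560}$ ($F = \frac{\frac{1}{2} \frac{1}{22 - -86}}{-12285} = \frac{1}{2 \left(22 + 86\right)} \left(- \frac{1}{12285}\right) = \frac{1}{2 \cdot 108} \left(- \frac{1}{12285}\right) = \frac{1}{2} \cdot \frac{1}{108} \left(- \frac{1}{12285}\right) = \frac{1}{216} \left(- \frac{1}{12285}\right) = - \frac{1}{2653560} \approx -3.7685 \cdot 10^{-7}$)
$F - L = - \frac{1}{2653560} - 24753 = - \frac{65683570681}{2653560}$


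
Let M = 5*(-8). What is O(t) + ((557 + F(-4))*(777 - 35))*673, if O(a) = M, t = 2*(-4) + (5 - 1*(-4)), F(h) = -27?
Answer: 264663940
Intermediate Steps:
t = 1 (t = -8 + (5 + 4) = -8 + 9 = 1)
M = -40
O(a) = -40
O(t) + ((557 + F(-4))*(777 - 35))*673 = -40 + ((557 - 27)*(777 - 35))*673 = -40 + (530*742)*673 = -40 + 393260*673 = -40 + 264663980 = 264663940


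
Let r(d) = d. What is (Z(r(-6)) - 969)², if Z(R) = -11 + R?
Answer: 972196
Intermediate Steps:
(Z(r(-6)) - 969)² = ((-11 - 6) - 969)² = (-17 - 969)² = (-986)² = 972196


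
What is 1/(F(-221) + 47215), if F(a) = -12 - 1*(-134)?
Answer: 1/47337 ≈ 2.1125e-5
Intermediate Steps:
F(a) = 122 (F(a) = -12 + 134 = 122)
1/(F(-221) + 47215) = 1/(122 + 47215) = 1/47337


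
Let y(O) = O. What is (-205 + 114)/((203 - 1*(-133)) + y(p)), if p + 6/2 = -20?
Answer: -91/313 ≈ -0.29073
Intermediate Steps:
p = -23 (p = -3 - 20 = -23)
(-205 + 114)/((203 - 1*(-133)) + y(p)) = (-205 + 114)/((203 - 1*(-133)) - 23) = -91/((203 + 133) - 23) = -91/(336 - 23) = -91/313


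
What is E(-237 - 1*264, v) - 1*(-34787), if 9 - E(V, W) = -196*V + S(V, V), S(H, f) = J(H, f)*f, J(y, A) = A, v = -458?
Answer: -314401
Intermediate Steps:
S(H, f) = f² (S(H, f) = f*f = f²)
E(V, W) = 9 - V² + 196*V (E(V, W) = 9 - (-196*V + V²) = 9 - (V² - 196*V) = 9 + (-V² + 196*V) = 9 - V² + 196*V)
E(-237 - 1*264, v) - 1*(-34787) = (9 - (-237 - 1*264)² + 196*(-237 - 1*264)) - 1*(-34787) = (9 - (-237 - 264)² + 196*(-237 - 264)) + 34787 = (9 - 1*(-501)² + 196*(-501)) + 34787 = (9 - 1*251001 - 98196) + 34787 = (9 - 251001 - 98196) + 34787 = -349188 + 34787 = -314401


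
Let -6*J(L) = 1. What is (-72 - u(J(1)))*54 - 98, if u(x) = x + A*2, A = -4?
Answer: -3545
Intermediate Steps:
J(L) = -⅙ (J(L) = -⅙*1 = -⅙)
u(x) = -8 + x (u(x) = x - 4*2 = x - 8 = -8 + x)
(-72 - u(J(1)))*54 - 98 = (-72 - (-8 - ⅙))*54 - 98 = (-72 - 1*(-49/6))*54 - 98 = (-72 + 49/6)*54 - 98 = -383/6*54 - 98 = -3447 - 98 = -3545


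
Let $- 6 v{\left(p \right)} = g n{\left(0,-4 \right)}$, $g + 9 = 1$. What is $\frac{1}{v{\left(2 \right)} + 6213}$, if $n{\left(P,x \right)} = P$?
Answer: $\frac{1}{6213} \approx 0.00016095$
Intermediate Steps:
$g = -8$ ($g = -9 + 1 = -8$)
$v{\left(p \right)} = 0$ ($v{\left(p \right)} = - \frac{\left(-8\right) 0}{6} = \left(- \frac{1}{6}\right) 0 = 0$)
$\frac{1}{v{\left(2 \right)} + 6213} = \frac{1}{0 + 6213} = \frac{1}{6213}$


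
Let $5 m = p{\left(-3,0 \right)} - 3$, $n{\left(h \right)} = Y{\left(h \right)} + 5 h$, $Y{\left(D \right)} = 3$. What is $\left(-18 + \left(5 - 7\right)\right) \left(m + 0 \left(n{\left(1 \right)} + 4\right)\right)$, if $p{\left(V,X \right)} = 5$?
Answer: $-8$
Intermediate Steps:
$n{\left(h \right)} = 3 + 5 h$
$m = \frac{2}{5}$ ($m = \frac{5 - 3}{5} = \frac{1}{5} \cdot 2 = \frac{2}{5} \approx 0.4$)
$\left(-18 + \left(5 - 7\right)\right) \left(m + 0 \left(n{\left(1 \right)} + 4\right)\right) = \left(-18 + \left(5 - 7\right)\right) \left(\frac{2}{5} + 0 \left(\left(3 + 5 \cdot 1\right) + 4\right)\right) = \left(-18 + \left(5 - 7\right)\right) \left(\frac{2}{5} + 0 \left(\left(3 + 5\right) + 4\right)\right) = \left(-18 - 2\right) \left(\frac{2}{5} + 0 \left(8 + 4\right)\right) = - 20 \left(\frac{2}{5} + 0 \cdot 12\right) = - 20 \left(\frac{2}{5} + 0\right) = \left(-20\right) \frac{2}{5} = -8$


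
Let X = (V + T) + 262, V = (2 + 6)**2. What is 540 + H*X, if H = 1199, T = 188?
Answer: 616826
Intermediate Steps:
V = 64 (V = 8**2 = 64)
X = 514 (X = (64 + 188) + 262 = 252 + 262 = 514)
540 + H*X = 540 + 1199*514 = 540 + 616286 = 616826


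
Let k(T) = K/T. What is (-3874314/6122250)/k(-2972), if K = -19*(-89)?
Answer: 1919076868/1725454125 ≈ 1.1122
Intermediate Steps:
K = 1691
k(T) = 1691/T
(-3874314/6122250)/k(-2972) = (-3874314/6122250)/((1691/(-2972))) = (-3874314*1/6122250)/((1691*(-1/2972))) = -645719/(1020375*(-1691/2972)) = -645719/1020375*(-2972/1691) = 1919076868/1725454125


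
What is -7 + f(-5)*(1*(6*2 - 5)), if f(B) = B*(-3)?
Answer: 98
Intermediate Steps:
f(B) = -3*B
-7 + f(-5)*(1*(6*2 - 5)) = -7 + (-3*(-5))*(1*(6*2 - 5)) = -7 + 15*(1*(12 - 5)) = -7 + 15*(1*7) = -7 + 15*7 = -7 + 105 = 98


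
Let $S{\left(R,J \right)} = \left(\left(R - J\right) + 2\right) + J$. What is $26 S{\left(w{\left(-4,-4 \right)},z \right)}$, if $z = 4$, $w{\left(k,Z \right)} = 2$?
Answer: $104$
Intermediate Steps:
$S{\left(R,J \right)} = 2 + R$ ($S{\left(R,J \right)} = \left(2 + R - J\right) + J = 2 + R$)
$26 S{\left(w{\left(-4,-4 \right)},z \right)} = 26 \left(2 + 2\right) = 26 \cdot 4 = 104$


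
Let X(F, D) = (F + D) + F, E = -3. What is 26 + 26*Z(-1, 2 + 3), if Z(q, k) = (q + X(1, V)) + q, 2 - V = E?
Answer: 156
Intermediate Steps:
V = 5 (V = 2 - 1*(-3) = 2 + 3 = 5)
X(F, D) = D + 2*F (X(F, D) = (D + F) + F = D + 2*F)
Z(q, k) = 7 + 2*q (Z(q, k) = (q + (5 + 2*1)) + q = (q + (5 + 2)) + q = (q + 7) + q = (7 + q) + q = 7 + 2*q)
26 + 26*Z(-1, 2 + 3) = 26 + 26*(7 + 2*(-1)) = 26 + 26*(7 - 2) = 26 + 26*5 = 26 + 130 = 156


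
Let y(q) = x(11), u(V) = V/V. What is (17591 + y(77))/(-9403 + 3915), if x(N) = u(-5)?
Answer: -2199/686 ≈ -3.2055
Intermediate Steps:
u(V) = 1
x(N) = 1
y(q) = 1
(17591 + y(77))/(-9403 + 3915) = (17591 + 1)/(-9403 + 3915) = 17592/(-5488) = 17592*(-1/5488) = -2199/686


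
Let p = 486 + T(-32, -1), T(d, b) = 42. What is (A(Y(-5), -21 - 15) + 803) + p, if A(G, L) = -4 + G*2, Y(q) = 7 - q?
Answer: 1351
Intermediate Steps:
p = 528 (p = 486 + 42 = 528)
A(G, L) = -4 + 2*G
(A(Y(-5), -21 - 15) + 803) + p = ((-4 + 2*(7 - 1*(-5))) + 803) + 528 = ((-4 + 2*(7 + 5)) + 803) + 528 = ((-4 + 2*12) + 803) + 528 = ((-4 + 24) + 803) + 528 = (20 + 803) + 528 = 823 + 528 = 1351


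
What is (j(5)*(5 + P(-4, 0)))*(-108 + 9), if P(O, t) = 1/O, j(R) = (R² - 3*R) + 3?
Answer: -24453/4 ≈ -6113.3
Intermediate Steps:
j(R) = 3 + R² - 3*R
(j(5)*(5 + P(-4, 0)))*(-108 + 9) = ((3 + 5² - 3*5)*(5 + 1/(-4)))*(-108 + 9) = ((3 + 25 - 15)*(5 - ¼))*(-99) = (13*(19/4))*(-99) = (247/4)*(-99) = -24453/4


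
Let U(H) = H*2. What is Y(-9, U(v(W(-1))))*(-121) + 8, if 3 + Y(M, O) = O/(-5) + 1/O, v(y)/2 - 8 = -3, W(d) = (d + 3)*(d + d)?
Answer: 16979/20 ≈ 848.95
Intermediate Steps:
W(d) = 2*d*(3 + d) (W(d) = (3 + d)*(2*d) = 2*d*(3 + d))
v(y) = 10 (v(y) = 16 + 2*(-3) = 16 - 6 = 10)
U(H) = 2*H
Y(M, O) = -3 + 1/O - O/5 (Y(M, O) = -3 + (O/(-5) + 1/O) = -3 + (O*(-⅕) + 1/O) = -3 + (-O/5 + 1/O) = -3 + (1/O - O/5) = -3 + 1/O - O/5)
Y(-9, U(v(W(-1))))*(-121) + 8 = (-3 + 1/(2*10) - 2*10/5)*(-121) + 8 = (-3 + 1/20 - ⅕*20)*(-121) + 8 = (-3 + 1/20 - 4)*(-121) + 8 = -139/20*(-121) + 8 = 16819/20 + 8 = 16979/20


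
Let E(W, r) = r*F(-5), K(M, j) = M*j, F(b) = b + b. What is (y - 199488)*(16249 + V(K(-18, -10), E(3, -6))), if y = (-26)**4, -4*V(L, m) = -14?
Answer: 4184823720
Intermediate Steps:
F(b) = 2*b
E(W, r) = -10*r (E(W, r) = r*(2*(-5)) = r*(-10) = -10*r)
V(L, m) = 7/2 (V(L, m) = -1/4*(-14) = 7/2)
y = 456976
(y - 199488)*(16249 + V(K(-18, -10), E(3, -6))) = (456976 - 199488)*(16249 + 7/2) = 257488*(32505/2) = 4184823720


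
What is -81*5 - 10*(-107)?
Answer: 665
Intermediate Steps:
-81*5 - 10*(-107) = -405 + 1070 = 665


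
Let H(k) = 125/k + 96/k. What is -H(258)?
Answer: -221/258 ≈ -0.85659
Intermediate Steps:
H(k) = 221/k
-H(258) = -221/258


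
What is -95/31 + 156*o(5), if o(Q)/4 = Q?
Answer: 96625/31 ≈ 3116.9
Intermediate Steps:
o(Q) = 4*Q
-95/31 + 156*o(5) = -95/31 + 156*(4*5) = -95*1/31 + 156*20 = -95/31 + 3120 = 96625/31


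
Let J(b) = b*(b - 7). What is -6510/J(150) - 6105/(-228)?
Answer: 1438533/54340 ≈ 26.473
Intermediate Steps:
J(b) = b*(-7 + b)
-6510/J(150) - 6105/(-228) = -6510*1/(150*(-7 + 150)) - 6105/(-228) = -6510/(150*143) - 6105*(-1/228) = -6510/21450 + 2035/76 = -6510*1/21450 + 2035/76 = -217/715 + 2035/76 = 1438533/54340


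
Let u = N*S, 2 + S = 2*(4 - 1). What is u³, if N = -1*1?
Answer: -64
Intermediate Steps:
S = 4 (S = -2 + 2*(4 - 1) = -2 + 2*3 = -2 + 6 = 4)
N = -1
u = -4 (u = -1*4 = -4)
u³ = (-4)³ = -64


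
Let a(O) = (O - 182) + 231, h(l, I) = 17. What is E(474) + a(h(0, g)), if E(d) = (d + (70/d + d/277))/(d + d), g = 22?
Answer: 4138766291/62235252 ≈ 66.502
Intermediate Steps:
E(d) = (70/d + 278*d/277)/(2*d) (E(d) = (d + (70/d + d*(1/277)))/((2*d)) = (d + (70/d + d/277))*(1/(2*d)) = (70/d + 278*d/277)*(1/(2*d)) = (70/d + 278*d/277)/(2*d))
a(O) = 49 + O (a(O) = (-182 + O) + 231 = 49 + O)
E(474) + a(h(0, g)) = (139/277 + 35/474²) + (49 + 17) = (139/277 + 35*(1/224676)) + 66 = (139/277 + 35/224676) + 66 = 31239659/62235252 + 66 = 4138766291/62235252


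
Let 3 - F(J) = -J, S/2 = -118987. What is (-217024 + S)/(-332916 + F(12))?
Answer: 151666/110967 ≈ 1.3668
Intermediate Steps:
S = -237974 (S = 2*(-118987) = -237974)
F(J) = 3 + J (F(J) = 3 - (-1)*J = 3 + J)
(-217024 + S)/(-332916 + F(12)) = (-217024 - 237974)/(-332916 + (3 + 12)) = -454998/(-332916 + 15) = -454998/(-332901) = -454998*(-1/332901) = 151666/110967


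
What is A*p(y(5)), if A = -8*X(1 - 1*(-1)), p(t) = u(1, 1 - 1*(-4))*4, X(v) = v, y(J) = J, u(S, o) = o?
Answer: -320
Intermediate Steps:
p(t) = 20 (p(t) = (1 - 1*(-4))*4 = (1 + 4)*4 = 5*4 = 20)
A = -16 (A = -8*(1 - 1*(-1)) = -8*(1 + 1) = -8*2 = -16)
A*p(y(5)) = -16*20 = -320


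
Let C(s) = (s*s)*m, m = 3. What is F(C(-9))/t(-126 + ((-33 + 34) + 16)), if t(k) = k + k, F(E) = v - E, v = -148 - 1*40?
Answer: 431/218 ≈ 1.9771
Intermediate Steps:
v = -188 (v = -148 - 40 = -188)
C(s) = 3*s² (C(s) = (s*s)*3 = s²*3 = 3*s²)
F(E) = -188 - E
t(k) = 2*k
F(C(-9))/t(-126 + ((-33 + 34) + 16)) = (-188 - 3*(-9)²)/((2*(-126 + ((-33 + 34) + 16)))) = (-188 - 3*81)/((2*(-126 + (1 + 16)))) = (-188 - 1*243)/((2*(-126 + 17))) = (-188 - 243)/((2*(-109))) = -431/(-218) = -431*(-1/218) = 431/218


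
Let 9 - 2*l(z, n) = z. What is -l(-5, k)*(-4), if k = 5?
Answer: 28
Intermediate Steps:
l(z, n) = 9/2 - z/2
-l(-5, k)*(-4) = -(9/2 - ½*(-5))*(-4) = -(9/2 + 5/2)*(-4) = -1*7*(-4) = -7*(-4) = 28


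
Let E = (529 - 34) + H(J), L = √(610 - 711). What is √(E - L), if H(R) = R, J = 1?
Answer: √(496 - I*√101) ≈ 22.272 - 0.2256*I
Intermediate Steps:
L = I*√101 (L = √(-101) = I*√101 ≈ 10.05*I)
E = 496 (E = (529 - 34) + 1 = 495 + 1 = 496)
√(E - L) = √(496 - I*√101)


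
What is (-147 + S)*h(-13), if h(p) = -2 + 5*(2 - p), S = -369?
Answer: -37668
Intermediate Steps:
h(p) = 8 - 5*p (h(p) = -2 + (10 - 5*p) = 8 - 5*p)
(-147 + S)*h(-13) = (-147 - 369)*(8 - 5*(-13)) = -516*(8 + 65) = -516*73 = -37668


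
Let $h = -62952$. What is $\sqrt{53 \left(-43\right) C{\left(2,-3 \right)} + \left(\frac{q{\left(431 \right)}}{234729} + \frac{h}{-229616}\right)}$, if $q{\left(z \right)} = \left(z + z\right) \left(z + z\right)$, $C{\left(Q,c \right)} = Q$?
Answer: $\frac{5 i \sqrt{918801626534245870306}}{2245730586} \approx 67.487 i$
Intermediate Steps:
$q{\left(z \right)} = 4 z^{2}$ ($q{\left(z \right)} = 2 z 2 z = 4 z^{2}$)
$\sqrt{53 \left(-43\right) C{\left(2,-3 \right)} + \left(\frac{q{\left(431 \right)}}{234729} + \frac{h}{-229616}\right)} = \sqrt{53 \left(-43\right) 2 - \left(- \frac{7869}{28702} - \frac{4 \cdot 431^{2}}{234729}\right)} = \sqrt{\left(-2279\right) 2 - \left(- \frac{7869}{28702} - 4 \cdot 185761 \cdot \frac{1}{234729}\right)} = \sqrt{-4558 + \left(743044 \cdot \frac{1}{234729} + \frac{7869}{28702}\right)} = \sqrt{-4558 + \left(\frac{743044}{234729} + \frac{7869}{28702}\right)} = \sqrt{-4558 + \frac{23173931389}{6737191758}} = \sqrt{- \frac{30684946101575}{6737191758}} = \frac{5 i \sqrt{918801626534245870306}}{2245730586}$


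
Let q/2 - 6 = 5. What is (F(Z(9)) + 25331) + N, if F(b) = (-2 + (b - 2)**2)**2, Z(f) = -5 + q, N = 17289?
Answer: 92349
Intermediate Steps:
q = 22 (q = 12 + 2*5 = 12 + 10 = 22)
Z(f) = 17 (Z(f) = -5 + 22 = 17)
F(b) = (-2 + (-2 + b)**2)**2
(F(Z(9)) + 25331) + N = ((-2 + (-2 + 17)**2)**2 + 25331) + 17289 = ((-2 + 15**2)**2 + 25331) + 17289 = ((-2 + 225)**2 + 25331) + 17289 = (223**2 + 25331) + 17289 = (49729 + 25331) + 17289 = 75060 + 17289 = 92349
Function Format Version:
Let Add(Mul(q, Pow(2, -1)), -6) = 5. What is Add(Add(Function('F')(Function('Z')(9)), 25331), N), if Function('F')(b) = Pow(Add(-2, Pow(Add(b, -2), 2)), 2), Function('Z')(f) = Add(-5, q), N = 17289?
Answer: 92349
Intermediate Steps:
q = 22 (q = Add(12, Mul(2, 5)) = Add(12, 10) = 22)
Function('Z')(f) = 17 (Function('Z')(f) = Add(-5, 22) = 17)
Function('F')(b) = Pow(Add(-2, Pow(Add(-2, b), 2)), 2)
Add(Add(Function('F')(Function('Z')(9)), 25331), N) = Add(Add(Pow(Add(-2, Pow(Add(-2, 17), 2)), 2), 25331), 17289) = Add(Add(Pow(Add(-2, Pow(15, 2)), 2), 25331), 17289) = Add(Add(Pow(Add(-2, 225), 2), 25331), 17289) = Add(Add(Pow(223, 2), 25331), 17289) = Add(Add(49729, 25331), 17289) = Add(75060, 17289) = 92349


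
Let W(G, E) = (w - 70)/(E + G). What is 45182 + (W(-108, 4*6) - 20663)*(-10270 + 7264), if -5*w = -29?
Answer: 4350910379/70 ≈ 6.2156e+7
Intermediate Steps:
w = 29/5 (w = -1/5*(-29) = 29/5 ≈ 5.8000)
W(G, E) = -321/(5*(E + G)) (W(G, E) = (29/5 - 70)/(E + G) = -321/(5*(E + G)))
45182 + (W(-108, 4*6) - 20663)*(-10270 + 7264) = 45182 + (-321/(5*(4*6) + 5*(-108)) - 20663)*(-10270 + 7264) = 45182 + (-321/(5*24 - 540) - 20663)*(-3006) = 45182 + (-321/(120 - 540) - 20663)*(-3006) = 45182 + (-321/(-420) - 20663)*(-3006) = 45182 + (-321*(-1/420) - 20663)*(-3006) = 45182 + (107/140 - 20663)*(-3006) = 45182 - 2892713/140*(-3006) = 45182 + 4347747639/70 = 4350910379/70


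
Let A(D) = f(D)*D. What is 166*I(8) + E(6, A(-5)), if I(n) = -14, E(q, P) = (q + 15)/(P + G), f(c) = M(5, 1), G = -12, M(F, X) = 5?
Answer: -86009/37 ≈ -2324.6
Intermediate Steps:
f(c) = 5
A(D) = 5*D
E(q, P) = (15 + q)/(-12 + P) (E(q, P) = (q + 15)/(P - 12) = (15 + q)/(-12 + P))
166*I(8) + E(6, A(-5)) = 166*(-14) + (15 + 6)/(-12 + 5*(-5)) = -2324 + 21/(-12 - 25) = -2324 + 21/(-37) = -2324 - 1/37*21 = -2324 - 21/37 = -86009/37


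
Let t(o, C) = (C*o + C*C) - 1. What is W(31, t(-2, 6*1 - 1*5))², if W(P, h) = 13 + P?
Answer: 1936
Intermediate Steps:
t(o, C) = -1 + C² + C*o (t(o, C) = (C*o + C²) - 1 = (C² + C*o) - 1 = -1 + C² + C*o)
W(31, t(-2, 6*1 - 1*5))² = (13 + 31)² = 44² = 1936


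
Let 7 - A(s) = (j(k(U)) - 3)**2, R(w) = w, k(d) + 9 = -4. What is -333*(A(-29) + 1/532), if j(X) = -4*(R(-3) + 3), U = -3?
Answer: 353979/532 ≈ 665.37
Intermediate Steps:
k(d) = -13 (k(d) = -9 - 4 = -13)
j(X) = 0 (j(X) = -4*(-3 + 3) = -4*0 = 0)
A(s) = -2 (A(s) = 7 - (0 - 3)**2 = 7 - 1*(-3)**2 = 7 - 1*9 = 7 - 9 = -2)
-333*(A(-29) + 1/532) = -333*(-2 + 1/532) = -333*(-1063/532) = 353979/532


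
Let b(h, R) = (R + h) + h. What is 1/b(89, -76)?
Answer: 1/102 ≈ 0.0098039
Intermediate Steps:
b(h, R) = R + 2*h
1/b(89, -76) = 1/(-76 + 2*89) = 1/(-76 + 178) = 1/102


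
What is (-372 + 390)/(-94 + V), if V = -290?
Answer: -3/64 ≈ -0.046875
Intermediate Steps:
(-372 + 390)/(-94 + V) = (-372 + 390)/(-94 - 290) = 18/(-384) = 18*(-1/384) = -3/64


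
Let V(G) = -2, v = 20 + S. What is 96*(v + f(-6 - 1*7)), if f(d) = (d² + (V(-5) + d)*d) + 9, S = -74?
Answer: 30624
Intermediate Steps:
v = -54 (v = 20 - 74 = -54)
f(d) = 9 + d² + d*(-2 + d) (f(d) = (d² + (-2 + d)*d) + 9 = (d² + d*(-2 + d)) + 9 = 9 + d² + d*(-2 + d))
96*(v + f(-6 - 1*7)) = 96*(-54 + (9 - 2*(-6 - 1*7) + 2*(-6 - 1*7)²)) = 96*(-54 + (9 - 2*(-6 - 7) + 2*(-6 - 7)²)) = 96*(-54 + (9 - 2*(-13) + 2*(-13)²)) = 96*(-54 + (9 + 26 + 2*169)) = 96*(-54 + (9 + 26 + 338)) = 96*(-54 + 373) = 96*319 = 30624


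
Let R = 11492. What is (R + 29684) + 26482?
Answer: 67658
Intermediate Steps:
(R + 29684) + 26482 = (11492 + 29684) + 26482 = 41176 + 26482 = 67658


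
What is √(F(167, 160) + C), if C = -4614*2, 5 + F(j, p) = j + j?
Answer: I*√8899 ≈ 94.334*I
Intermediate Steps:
F(j, p) = -5 + 2*j (F(j, p) = -5 + (j + j) = -5 + 2*j)
C = -9228
√(F(167, 160) + C) = √((-5 + 2*167) - 9228) = √((-5 + 334) - 9228) = √(329 - 9228) = √(-8899) = I*√8899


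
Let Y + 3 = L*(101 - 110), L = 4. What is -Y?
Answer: 39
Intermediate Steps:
Y = -39 (Y = -3 + 4*(101 - 110) = -3 + 4*(-9) = -3 - 36 = -39)
-Y = -1*(-39) = 39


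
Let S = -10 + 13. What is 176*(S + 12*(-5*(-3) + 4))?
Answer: 40656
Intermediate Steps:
S = 3
176*(S + 12*(-5*(-3) + 4)) = 176*(3 + 12*(-5*(-3) + 4)) = 176*(3 + 12*(15 + 4)) = 176*(3 + 12*19) = 176*(3 + 228) = 176*231 = 40656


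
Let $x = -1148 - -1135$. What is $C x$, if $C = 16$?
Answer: $-208$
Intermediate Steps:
$x = -13$ ($x = -1148 + 1135 = -13$)
$C x = 16 \left(-13\right) = -208$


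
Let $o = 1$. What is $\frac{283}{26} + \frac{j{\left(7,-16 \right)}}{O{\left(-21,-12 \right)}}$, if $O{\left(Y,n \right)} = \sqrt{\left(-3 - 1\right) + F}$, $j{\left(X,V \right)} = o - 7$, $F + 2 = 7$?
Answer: $\frac{127}{26} \approx 4.8846$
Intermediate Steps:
$F = 5$ ($F = -2 + 7 = 5$)
$j{\left(X,V \right)} = -6$ ($j{\left(X,V \right)} = 1 - 7 = -6$)
$O{\left(Y,n \right)} = 1$ ($O{\left(Y,n \right)} = \sqrt{\left(-3 - 1\right) + 5} = \sqrt{-4 + 5} = \sqrt{1} = 1$)
$\frac{283}{26} + \frac{j{\left(7,-16 \right)}}{O{\left(-21,-12 \right)}} = \frac{283}{26} - \frac{6}{1} = 283 \cdot \frac{1}{26} - 6 = \frac{283}{26} - 6 = \frac{127}{26}$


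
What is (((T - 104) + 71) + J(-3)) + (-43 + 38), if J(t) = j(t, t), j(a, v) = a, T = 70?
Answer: 29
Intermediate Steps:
J(t) = t
(((T - 104) + 71) + J(-3)) + (-43 + 38) = (((70 - 104) + 71) - 3) + (-43 + 38) = ((-34 + 71) - 3) - 5 = (37 - 3) - 5 = 34 - 5 = 29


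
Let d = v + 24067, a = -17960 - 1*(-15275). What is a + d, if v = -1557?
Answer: 19825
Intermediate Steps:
a = -2685 (a = -17960 + 15275 = -2685)
d = 22510 (d = -1557 + 24067 = 22510)
a + d = -2685 + 22510 = 19825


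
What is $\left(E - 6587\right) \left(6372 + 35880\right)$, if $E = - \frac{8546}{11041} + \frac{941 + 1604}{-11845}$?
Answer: $- \frac{7280707761112632}{26156129} \approx -2.7836 \cdot 10^{8}$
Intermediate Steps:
$E = - \frac{25865343}{26156129}$ ($E = \left(-8546\right) \frac{1}{11041} + 2545 \left(- \frac{1}{11845}\right) = - \frac{8546}{11041} - \frac{509}{2369} = - \frac{25865343}{26156129} \approx -0.98888$)
$\left(E - 6587\right) \left(6372 + 35880\right) = \left(- \frac{25865343}{26156129} - 6587\right) \left(6372 + 35880\right) = \left(- \frac{172316287066}{26156129}\right) 42252 = - \frac{7280707761112632}{26156129}$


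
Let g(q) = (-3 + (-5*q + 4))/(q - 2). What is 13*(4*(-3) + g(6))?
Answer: -1001/4 ≈ -250.25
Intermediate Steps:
g(q) = (1 - 5*q)/(-2 + q) (g(q) = (-3 + (4 - 5*q))/(-2 + q) = (1 - 5*q)/(-2 + q))
13*(4*(-3) + g(6)) = 13*(4*(-3) + (1 - 5*6)/(-2 + 6)) = 13*(-12 + (1 - 30)/4) = 13*(-12 + (¼)*(-29)) = 13*(-12 - 29/4) = 13*(-77/4) = -1001/4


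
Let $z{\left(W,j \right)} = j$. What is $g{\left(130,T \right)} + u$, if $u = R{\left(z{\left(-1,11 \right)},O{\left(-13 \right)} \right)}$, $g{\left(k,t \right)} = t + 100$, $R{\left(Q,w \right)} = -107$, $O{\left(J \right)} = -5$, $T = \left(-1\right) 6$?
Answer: $-13$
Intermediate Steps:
$T = -6$
$g{\left(k,t \right)} = 100 + t$
$u = -107$
$g{\left(130,T \right)} + u = \left(100 - 6\right) - 107 = 94 - 107 = -13$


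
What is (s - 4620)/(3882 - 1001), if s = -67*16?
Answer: -5692/2881 ≈ -1.9757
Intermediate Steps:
s = -1072
(s - 4620)/(3882 - 1001) = (-1072 - 4620)/(3882 - 1001) = -5692/2881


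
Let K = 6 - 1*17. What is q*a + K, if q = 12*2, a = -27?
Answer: -659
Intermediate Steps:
K = -11 (K = 6 - 17 = -11)
q = 24
q*a + K = 24*(-27) - 11 = -648 - 11 = -659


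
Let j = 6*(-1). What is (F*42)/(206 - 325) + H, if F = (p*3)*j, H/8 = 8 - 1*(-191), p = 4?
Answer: 27496/17 ≈ 1617.4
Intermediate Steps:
j = -6
H = 1592 (H = 8*(8 - 1*(-191)) = 8*(8 + 191) = 8*199 = 1592)
F = -72 (F = (4*3)*(-6) = 12*(-6) = -72)
(F*42)/(206 - 325) + H = (-72*42)/(206 - 325) + 1592 = -3024/(-119) + 1592 = -1/119*(-3024) + 1592 = 432/17 + 1592 = 27496/17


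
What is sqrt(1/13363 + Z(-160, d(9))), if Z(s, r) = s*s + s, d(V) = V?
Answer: sqrt(4542814936723)/13363 ≈ 159.50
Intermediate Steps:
Z(s, r) = s + s**2 (Z(s, r) = s**2 + s = s + s**2)
sqrt(1/13363 + Z(-160, d(9))) = sqrt(1/13363 - 160*(1 - 160)) = sqrt(1/13363 - 160*(-159)) = sqrt(1/13363 + 25440) = sqrt(339954721/13363) = sqrt(4542814936723)/13363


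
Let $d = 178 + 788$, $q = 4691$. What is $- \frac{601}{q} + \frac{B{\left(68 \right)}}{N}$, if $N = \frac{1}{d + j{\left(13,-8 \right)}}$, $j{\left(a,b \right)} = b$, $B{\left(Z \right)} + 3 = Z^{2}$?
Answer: $\frac{20766671737}{4691} \approx 4.4269 \cdot 10^{6}$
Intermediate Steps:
$B{\left(Z \right)} = -3 + Z^{2}$
$d = 966$
$N = \frac{1}{958}$ ($N = \frac{1}{966 - 8} = \frac{1}{958} \approx 0.0010438$)
$- \frac{601}{q} + \frac{B{\left(68 \right)}}{N} = - \frac{601}{4691} + \left(-3 + 68^{2}\right) \frac{1}{\frac{1}{958}} = \left(-601\right) \frac{1}{4691} + \left(-3 + 4624\right) 958 = - \frac{601}{4691} + 4621 \cdot 958 = - \frac{601}{4691} + 4426918 = \frac{20766671737}{4691}$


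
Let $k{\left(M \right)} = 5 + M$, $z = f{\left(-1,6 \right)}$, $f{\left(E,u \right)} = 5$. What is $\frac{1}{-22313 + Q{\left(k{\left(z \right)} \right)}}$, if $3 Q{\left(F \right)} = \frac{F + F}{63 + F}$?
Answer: $- \frac{219}{4886527} \approx -4.4817 \cdot 10^{-5}$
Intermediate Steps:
$z = 5$
$Q{\left(F \right)} = \frac{2 F}{3 \left(63 + F\right)}$ ($Q{\left(F \right)} = \frac{\left(F + F\right) \frac{1}{63 + F}}{3} = \frac{2 F \frac{1}{63 + F}}{3} = \frac{2 F}{3 \left(63 + F\right)}$)
$\frac{1}{-22313 + Q{\left(k{\left(z \right)} \right)}} = \frac{1}{-22313 + \frac{2 \left(5 + 5\right)}{3 \left(63 + \left(5 + 5\right)\right)}} = \frac{1}{-22313 + \frac{2}{3} \cdot 10 \frac{1}{63 + 10}} = \frac{1}{-22313 + \frac{2}{3} \cdot 10 \cdot \frac{1}{73}} = \frac{1}{-22313 + \frac{20}{219}} = \frac{1}{- \frac{4886527}{219}} = - \frac{219}{4886527}$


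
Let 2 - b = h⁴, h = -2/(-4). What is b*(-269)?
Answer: -8339/16 ≈ -521.19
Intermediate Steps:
h = ½ (h = -2*(-¼) = ½ ≈ 0.50000)
b = 31/16 (b = 2 - (½)⁴ = 2 - 1*1/16 = 2 - 1/16 = 31/16 ≈ 1.9375)
b*(-269) = (31/16)*(-269) = -8339/16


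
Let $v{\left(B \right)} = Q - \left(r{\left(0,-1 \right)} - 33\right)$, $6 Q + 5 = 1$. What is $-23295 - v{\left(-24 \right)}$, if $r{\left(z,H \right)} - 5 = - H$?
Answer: $- \frac{69964}{3} \approx -23321.0$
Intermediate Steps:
$Q = - \frac{2}{3}$ ($Q = - \frac{5}{6} + \frac{1}{6} \cdot 1 = - \frac{5}{6} + \frac{1}{6} = - \frac{2}{3} \approx -0.66667$)
$r{\left(z,H \right)} = 5 - H$
$v{\left(B \right)} = \frac{79}{3}$ ($v{\left(B \right)} = - \frac{2}{3} - \left(\left(5 - -1\right) - 33\right) = - \frac{2}{3} - \left(\left(5 + 1\right) - 33\right) = - \frac{2}{3} - \left(6 - 33\right) = - \frac{2}{3} - -27 = - \frac{2}{3} + 27 = \frac{79}{3}$)
$-23295 - v{\left(-24 \right)} = -23295 - \frac{79}{3} = - \frac{69964}{3}$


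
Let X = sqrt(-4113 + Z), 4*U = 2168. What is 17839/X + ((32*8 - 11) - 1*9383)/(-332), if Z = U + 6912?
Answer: 4569/166 + 17839*sqrt(3341)/3341 ≈ 336.15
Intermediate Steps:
U = 542 (U = (1/4)*2168 = 542)
Z = 7454 (Z = 542 + 6912 = 7454)
X = sqrt(3341) (X = sqrt(-4113 + 7454) = sqrt(3341) ≈ 57.801)
17839/X + ((32*8 - 11) - 1*9383)/(-332) = 17839/(sqrt(3341)) + ((32*8 - 11) - 1*9383)/(-332) = 17839*(sqrt(3341)/3341) + ((256 - 11) - 9383)*(-1/332) = 17839*sqrt(3341)/3341 + (245 - 9383)*(-1/332) = 17839*sqrt(3341)/3341 - 9138*(-1/332) = 17839*sqrt(3341)/3341 + 4569/166 = 4569/166 + 17839*sqrt(3341)/3341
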